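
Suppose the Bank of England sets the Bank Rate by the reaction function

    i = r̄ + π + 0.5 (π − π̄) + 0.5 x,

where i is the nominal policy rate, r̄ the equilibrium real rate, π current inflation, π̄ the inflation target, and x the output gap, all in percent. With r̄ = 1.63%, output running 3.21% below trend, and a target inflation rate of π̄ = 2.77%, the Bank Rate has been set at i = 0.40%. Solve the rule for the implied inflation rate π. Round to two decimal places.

Output 3.21% below potential → x = -3.21.
Collecting π: i = r̄ + (1 + 0.5) π − 0.5 π̄ + 0.5 x
1.5 π = 0.40 − 1.63 + 0.5 × 2.77 − 0.5 × (-3.21) = 1.76
π = 1.76 / 1.5 = 1.17

1.17%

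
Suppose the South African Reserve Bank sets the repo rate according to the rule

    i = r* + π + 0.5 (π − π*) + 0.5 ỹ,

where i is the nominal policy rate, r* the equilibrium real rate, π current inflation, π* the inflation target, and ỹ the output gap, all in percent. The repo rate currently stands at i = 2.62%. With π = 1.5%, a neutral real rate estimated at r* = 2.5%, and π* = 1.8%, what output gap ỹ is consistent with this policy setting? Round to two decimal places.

0.5 ỹ = 2.62 − 2.5 − 1.5 − 0.5 × (1.5 − 1.8) = -1.23
ỹ = -1.23 / 0.5 = -2.46

-2.46%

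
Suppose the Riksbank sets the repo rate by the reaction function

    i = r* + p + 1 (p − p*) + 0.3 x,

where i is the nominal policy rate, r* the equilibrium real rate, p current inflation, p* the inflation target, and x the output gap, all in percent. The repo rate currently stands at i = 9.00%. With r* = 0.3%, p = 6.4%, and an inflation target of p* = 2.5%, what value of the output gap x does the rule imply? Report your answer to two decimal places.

0.3 x = 9.00 − 0.3 − 6.4 − 1 × (6.4 − 2.5) = -1.6
x = -1.6 / 0.3 = -5.33

-5.33%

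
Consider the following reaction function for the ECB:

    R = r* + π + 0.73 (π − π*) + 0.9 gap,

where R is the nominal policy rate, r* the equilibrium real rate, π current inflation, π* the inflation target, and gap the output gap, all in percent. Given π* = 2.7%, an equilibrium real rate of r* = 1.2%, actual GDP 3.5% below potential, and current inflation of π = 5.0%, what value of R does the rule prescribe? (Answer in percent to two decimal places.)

4.73%

Output 3.5% below potential → gap = -3.5.
R = 1.2 + 5.0 + 0.73 × (5.0 − 2.7) + 0.9 × (-3.5)
   = 1.2 + 5 + 1.679 − 3.15 = 4.73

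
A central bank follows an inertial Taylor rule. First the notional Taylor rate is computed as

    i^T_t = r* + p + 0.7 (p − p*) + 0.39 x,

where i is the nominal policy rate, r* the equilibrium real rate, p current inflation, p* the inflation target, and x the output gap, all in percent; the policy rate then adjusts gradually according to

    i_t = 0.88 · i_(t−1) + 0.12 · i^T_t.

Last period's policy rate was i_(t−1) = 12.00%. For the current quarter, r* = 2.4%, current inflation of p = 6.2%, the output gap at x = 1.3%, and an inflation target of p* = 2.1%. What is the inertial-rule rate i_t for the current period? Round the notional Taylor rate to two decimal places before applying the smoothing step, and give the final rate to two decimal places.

i^T_t = 2.4 + 6.2 + 0.7 × (6.2 − 2.1) + 0.39 × 1.3
   = 2.4 + 6.2 + 2.87 + 0.507 = 11.98
i_t = 0.88 × 12.00 + 0.12 × 11.98 = 10.56 + 1.4376 = 12.00

12.00%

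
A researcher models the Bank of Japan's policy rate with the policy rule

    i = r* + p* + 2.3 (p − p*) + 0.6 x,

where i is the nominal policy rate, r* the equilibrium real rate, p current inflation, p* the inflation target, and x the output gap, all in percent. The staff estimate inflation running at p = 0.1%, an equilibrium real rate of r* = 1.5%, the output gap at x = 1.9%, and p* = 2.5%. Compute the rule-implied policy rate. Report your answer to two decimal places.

-0.38%

i = 1.5 + 2.5 + 2.3 × (0.1 − 2.5) + 0.6 × 1.9
   = 1.5 + 2.5 − 5.52 + 1.14 = -0.38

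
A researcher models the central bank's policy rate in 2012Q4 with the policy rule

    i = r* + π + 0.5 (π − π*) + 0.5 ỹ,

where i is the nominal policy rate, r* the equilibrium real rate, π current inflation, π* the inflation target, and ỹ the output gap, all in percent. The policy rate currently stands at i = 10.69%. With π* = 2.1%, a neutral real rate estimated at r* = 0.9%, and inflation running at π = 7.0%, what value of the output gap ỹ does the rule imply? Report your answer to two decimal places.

0.68%

0.5 ỹ = 10.69 − 0.9 − 7.0 − 0.5 × (7.0 − 2.1) = 0.34
ỹ = 0.34 / 0.5 = 0.68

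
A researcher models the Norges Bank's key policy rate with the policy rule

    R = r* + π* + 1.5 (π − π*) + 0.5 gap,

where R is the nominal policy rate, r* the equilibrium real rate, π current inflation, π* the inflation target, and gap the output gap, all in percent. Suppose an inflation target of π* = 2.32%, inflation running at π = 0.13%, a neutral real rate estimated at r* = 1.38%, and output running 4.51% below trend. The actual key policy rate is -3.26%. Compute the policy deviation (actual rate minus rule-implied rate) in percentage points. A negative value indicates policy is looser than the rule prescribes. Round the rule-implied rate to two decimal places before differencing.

-1.42 pp

Output 4.51% below potential → gap = -4.51.
R = 1.38 + 2.32 + 1.5 × (0.13 − 2.32) + 0.5 × (-4.51)
   = 1.38 + 2.32 − 3.285 − 2.255 = -1.84
Deviation = -3.26 − (-1.84) = -1.42 pp.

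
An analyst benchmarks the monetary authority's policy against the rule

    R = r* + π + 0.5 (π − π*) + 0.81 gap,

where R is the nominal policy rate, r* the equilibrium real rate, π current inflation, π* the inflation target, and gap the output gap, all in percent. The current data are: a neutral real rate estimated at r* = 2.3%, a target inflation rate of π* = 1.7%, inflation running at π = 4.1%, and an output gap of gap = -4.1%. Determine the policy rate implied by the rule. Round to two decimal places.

4.28%

R = 2.3 + 4.1 + 0.5 × (4.1 − 1.7) + 0.81 × (-4.1)
   = 2.3 + 4.1 + 1.2 − 3.321 = 4.28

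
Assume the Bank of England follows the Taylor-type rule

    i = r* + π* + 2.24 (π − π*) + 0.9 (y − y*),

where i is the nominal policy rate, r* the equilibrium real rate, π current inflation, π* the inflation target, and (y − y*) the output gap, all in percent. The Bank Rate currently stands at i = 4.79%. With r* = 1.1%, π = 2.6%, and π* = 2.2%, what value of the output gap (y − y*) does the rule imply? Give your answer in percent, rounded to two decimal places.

0.9 (y − y*) = 4.79 − 1.1 − 2.2 − 2.24 × (2.6 − 2.2) = 0.594
(y − y*) = 0.594 / 0.9 = 0.66

0.66%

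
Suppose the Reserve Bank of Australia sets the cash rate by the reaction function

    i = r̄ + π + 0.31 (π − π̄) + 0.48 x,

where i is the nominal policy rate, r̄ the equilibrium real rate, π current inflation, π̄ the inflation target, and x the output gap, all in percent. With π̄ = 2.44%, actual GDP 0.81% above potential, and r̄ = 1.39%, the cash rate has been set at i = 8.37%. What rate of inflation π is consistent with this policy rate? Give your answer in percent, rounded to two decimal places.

5.61%

Output 0.81% above potential → x = 0.81.
Collecting π: i = r̄ + (1 + 0.31) π − 0.31 π̄ + 0.48 x
1.31 π = 8.37 − 1.39 + 0.31 × 2.44 − 0.48 × 0.81 = 7.3476
π = 7.3476 / 1.31 = 5.61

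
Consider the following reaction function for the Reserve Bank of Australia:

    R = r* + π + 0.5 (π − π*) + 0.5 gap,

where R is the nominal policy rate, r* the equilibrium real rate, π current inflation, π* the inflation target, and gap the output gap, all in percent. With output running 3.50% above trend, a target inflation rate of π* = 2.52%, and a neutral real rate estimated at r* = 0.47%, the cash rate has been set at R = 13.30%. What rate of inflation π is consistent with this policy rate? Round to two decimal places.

Output 3.50% above potential → gap = 3.50.
Collecting π: R = r* + (1 + 0.5) π − 0.5 π* + 0.5 gap
1.5 π = 13.30 − 0.47 + 0.5 × 2.52 − 0.5 × 3.50 = 12.34
π = 12.34 / 1.5 = 8.23

8.23%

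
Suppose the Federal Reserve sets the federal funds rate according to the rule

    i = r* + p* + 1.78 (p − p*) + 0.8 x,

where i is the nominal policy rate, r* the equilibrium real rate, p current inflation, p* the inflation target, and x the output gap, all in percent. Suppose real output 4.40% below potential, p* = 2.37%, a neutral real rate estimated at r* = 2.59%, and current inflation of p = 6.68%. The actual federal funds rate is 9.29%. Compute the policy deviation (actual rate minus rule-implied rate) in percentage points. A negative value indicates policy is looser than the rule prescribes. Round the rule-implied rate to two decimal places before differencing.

Output 4.40% below potential → x = -4.40.
i = 2.59 + 2.37 + 1.78 × (6.68 − 2.37) + 0.8 × (-4.40)
   = 2.59 + 2.37 + 7.6718 − 3.52 = 9.11
Deviation = 9.29 − 9.11 = 0.18 pp.

0.18 pp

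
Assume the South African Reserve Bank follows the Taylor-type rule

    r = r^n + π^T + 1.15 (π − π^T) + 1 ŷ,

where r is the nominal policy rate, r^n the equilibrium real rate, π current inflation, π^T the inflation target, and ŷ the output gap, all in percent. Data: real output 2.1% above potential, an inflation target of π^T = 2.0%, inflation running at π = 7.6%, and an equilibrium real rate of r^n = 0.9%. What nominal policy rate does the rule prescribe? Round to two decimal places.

11.44%

Output 2.1% above potential → ŷ = 2.1.
r = 0.9 + 2.0 + 1.15 × (7.6 − 2.0) + 1 × 2.1
   = 0.9 + 2 + 6.44 + 2.1 = 11.44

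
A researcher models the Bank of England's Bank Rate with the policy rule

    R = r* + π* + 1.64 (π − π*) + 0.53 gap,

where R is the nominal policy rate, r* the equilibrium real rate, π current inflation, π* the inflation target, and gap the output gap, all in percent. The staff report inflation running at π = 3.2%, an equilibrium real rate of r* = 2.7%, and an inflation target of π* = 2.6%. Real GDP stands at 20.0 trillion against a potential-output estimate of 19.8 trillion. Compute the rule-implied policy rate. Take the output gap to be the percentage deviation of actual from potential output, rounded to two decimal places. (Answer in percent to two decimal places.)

6.82%

Output gap = 100 × (20.0 − 19.8) / 19.8 = 1.01%.
R = 2.70 + 2.60 + 1.64 × (3.20 − 2.60) + 0.53 × 1.01
   = 2.70 + 2.6 + 0.984 + 0.5353 = 6.82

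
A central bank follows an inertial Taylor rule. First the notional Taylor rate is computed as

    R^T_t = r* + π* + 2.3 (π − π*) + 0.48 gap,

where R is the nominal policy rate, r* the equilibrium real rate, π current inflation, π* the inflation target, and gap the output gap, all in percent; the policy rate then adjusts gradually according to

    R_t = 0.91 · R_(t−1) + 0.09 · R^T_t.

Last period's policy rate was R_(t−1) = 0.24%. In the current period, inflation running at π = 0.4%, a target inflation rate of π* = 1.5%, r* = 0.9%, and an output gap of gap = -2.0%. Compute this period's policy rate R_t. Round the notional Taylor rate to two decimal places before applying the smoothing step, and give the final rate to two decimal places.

0.12%

R^T_t = 0.9 + 1.5 + 2.3 × (0.4 − 1.5) + 0.48 × (-2.0)
   = 0.9 + 1.5 − 2.53 − 0.96 = -1.09
R_t = 0.91 × 0.24 + 0.09 × (-1.09) = 0.2184 − 0.0981 = 0.12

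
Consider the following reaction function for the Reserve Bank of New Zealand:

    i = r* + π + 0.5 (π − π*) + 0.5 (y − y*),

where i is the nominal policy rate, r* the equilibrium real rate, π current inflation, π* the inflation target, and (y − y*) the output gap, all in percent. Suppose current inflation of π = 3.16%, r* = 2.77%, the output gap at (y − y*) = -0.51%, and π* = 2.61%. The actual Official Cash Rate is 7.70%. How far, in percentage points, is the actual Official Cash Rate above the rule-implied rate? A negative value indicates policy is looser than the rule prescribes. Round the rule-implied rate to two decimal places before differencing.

i = 2.77 + 3.16 + 0.5 × (3.16 − 2.61) + 0.5 × (-0.51)
   = 2.77 + 3.16 + 0.275 − 0.255 = 5.95
Deviation = 7.70 − 5.95 = 1.75 pp.

1.75 pp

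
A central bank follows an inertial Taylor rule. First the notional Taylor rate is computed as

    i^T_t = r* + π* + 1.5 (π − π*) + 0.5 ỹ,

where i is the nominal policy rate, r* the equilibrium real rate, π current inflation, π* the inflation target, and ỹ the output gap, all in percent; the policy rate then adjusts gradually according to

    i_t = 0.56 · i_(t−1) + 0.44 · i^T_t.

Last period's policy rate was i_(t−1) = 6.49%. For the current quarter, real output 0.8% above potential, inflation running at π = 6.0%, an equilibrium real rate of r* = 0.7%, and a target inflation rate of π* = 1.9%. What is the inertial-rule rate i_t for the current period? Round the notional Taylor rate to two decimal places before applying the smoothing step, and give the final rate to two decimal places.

7.66%

Output 0.8% above potential → ỹ = 0.8.
i^T_t = 0.7 + 1.9 + 1.5 × (6.0 − 1.9) + 0.5 × 0.8
   = 0.7 + 1.9 + 6.15 + 0.4 = 9.15
i_t = 0.56 × 6.49 + 0.44 × 9.15 = 3.6344 + 4.026 = 7.66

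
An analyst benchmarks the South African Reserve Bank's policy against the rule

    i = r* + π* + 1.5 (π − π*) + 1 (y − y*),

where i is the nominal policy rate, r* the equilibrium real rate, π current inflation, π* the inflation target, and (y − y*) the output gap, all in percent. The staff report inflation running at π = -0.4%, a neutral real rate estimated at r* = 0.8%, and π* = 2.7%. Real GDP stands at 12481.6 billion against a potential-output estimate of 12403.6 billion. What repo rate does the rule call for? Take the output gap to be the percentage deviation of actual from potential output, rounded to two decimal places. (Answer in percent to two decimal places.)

-0.52%

Output gap = 100 × (12481.6 − 12403.6) / 12403.6 = 0.63%.
i = 0.80 + 2.70 + 1.5 × (-0.40 − 2.70) + 1 × 0.63
   = 0.80 + 2.7 − 4.65 + 0.63 = -0.52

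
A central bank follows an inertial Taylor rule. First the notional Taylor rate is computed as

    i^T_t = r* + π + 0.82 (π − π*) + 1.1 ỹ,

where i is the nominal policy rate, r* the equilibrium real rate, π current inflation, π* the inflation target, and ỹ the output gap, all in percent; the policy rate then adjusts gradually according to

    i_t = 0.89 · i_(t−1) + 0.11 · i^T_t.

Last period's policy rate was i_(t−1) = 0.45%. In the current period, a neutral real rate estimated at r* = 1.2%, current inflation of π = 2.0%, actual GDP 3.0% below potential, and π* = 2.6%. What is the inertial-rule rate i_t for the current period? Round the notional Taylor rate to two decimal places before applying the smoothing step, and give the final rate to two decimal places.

0.34%

Output 3.0% below potential → ỹ = -3.0.
i^T_t = 1.2 + 2.0 + 0.82 × (2.0 − 2.6) + 1.1 × (-3.0)
   = 1.2 + 2 − 0.492 − 3.3 = -0.59
i_t = 0.89 × 0.45 + 0.11 × (-0.59) = 0.4005 − 0.0649 = 0.34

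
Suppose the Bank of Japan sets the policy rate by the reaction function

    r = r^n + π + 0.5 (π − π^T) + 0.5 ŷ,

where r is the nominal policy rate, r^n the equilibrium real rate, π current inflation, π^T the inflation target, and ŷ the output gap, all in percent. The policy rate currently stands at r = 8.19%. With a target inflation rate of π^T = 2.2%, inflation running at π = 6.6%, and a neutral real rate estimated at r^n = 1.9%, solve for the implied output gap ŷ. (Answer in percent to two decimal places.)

-5.02%

0.5 ŷ = 8.19 − 1.9 − 6.6 − 0.5 × (6.6 − 2.2) = -2.51
ŷ = -2.51 / 0.5 = -5.02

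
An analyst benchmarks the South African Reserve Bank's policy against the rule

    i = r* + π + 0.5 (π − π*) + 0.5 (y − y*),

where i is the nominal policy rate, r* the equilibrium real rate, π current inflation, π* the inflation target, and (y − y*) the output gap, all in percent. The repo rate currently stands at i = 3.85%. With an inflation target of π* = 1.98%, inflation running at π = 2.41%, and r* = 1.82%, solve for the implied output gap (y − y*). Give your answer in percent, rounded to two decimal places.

0.5 (y − y*) = 3.85 − 1.82 − 2.41 − 0.5 × (2.41 − 1.98) = -0.595
(y − y*) = -0.595 / 0.5 = -1.19

-1.19%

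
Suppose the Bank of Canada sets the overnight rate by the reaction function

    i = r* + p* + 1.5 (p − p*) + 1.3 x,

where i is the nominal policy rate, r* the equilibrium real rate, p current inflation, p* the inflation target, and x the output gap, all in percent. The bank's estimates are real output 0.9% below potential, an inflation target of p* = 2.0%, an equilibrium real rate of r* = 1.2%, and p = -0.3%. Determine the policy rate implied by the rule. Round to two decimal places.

Output 0.9% below potential → x = -0.9.
i = 1.2 + 2.0 + 1.5 × (-0.3 − 2.0) + 1.3 × (-0.9)
   = 1.2 + 2 − 3.45 − 1.17 = -1.42

-1.42%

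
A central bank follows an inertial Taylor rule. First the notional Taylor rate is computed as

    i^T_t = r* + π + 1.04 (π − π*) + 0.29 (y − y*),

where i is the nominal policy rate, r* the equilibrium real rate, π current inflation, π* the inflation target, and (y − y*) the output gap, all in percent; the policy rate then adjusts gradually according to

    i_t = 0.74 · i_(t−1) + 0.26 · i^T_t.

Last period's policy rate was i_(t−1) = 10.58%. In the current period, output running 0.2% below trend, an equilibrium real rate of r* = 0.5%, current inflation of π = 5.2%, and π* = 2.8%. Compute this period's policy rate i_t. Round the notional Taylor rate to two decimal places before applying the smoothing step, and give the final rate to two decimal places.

Output 0.2% below potential → (y − y*) = -0.2.
i^T_t = 0.5 + 5.2 + 1.04 × (5.2 − 2.8) + 0.29 × (-0.2)
   = 0.5 + 5.2 + 2.496 − 0.058 = 8.14
i_t = 0.74 × 10.58 + 0.26 × 8.14 = 7.8292 + 2.1164 = 9.95

9.95%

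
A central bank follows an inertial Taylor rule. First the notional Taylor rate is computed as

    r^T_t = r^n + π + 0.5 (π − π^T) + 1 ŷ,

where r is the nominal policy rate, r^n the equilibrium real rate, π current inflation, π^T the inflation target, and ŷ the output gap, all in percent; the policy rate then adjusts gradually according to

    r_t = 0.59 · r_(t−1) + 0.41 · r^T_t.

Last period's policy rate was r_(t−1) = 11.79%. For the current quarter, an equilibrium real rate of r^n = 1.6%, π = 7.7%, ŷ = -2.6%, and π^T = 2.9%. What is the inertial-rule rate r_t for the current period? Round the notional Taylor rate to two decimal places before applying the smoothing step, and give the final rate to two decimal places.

r^T_t = 1.6 + 7.7 + 0.5 × (7.7 − 2.9) + 1 × (-2.6)
   = 1.6 + 7.7 + 2.4 − 2.6 = 9.10
r_t = 0.59 × 11.79 + 0.41 × 9.10 = 6.9561 + 3.731 = 10.69

10.69%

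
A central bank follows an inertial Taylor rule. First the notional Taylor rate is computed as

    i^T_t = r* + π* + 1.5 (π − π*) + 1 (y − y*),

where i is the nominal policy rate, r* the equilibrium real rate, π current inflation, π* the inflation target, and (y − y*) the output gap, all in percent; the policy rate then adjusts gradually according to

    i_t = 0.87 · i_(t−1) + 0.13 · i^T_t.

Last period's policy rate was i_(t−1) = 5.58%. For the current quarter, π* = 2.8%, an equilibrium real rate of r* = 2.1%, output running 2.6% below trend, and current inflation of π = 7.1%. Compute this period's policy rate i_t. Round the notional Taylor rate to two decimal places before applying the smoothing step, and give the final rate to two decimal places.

Output 2.6% below potential → (y − y*) = -2.6.
i^T_t = 2.1 + 2.8 + 1.5 × (7.1 − 2.8) + 1 × (-2.6)
   = 2.1 + 2.8 + 6.45 − 2.6 = 8.75
i_t = 0.87 × 5.58 + 0.13 × 8.75 = 4.8546 + 1.1375 = 5.99

5.99%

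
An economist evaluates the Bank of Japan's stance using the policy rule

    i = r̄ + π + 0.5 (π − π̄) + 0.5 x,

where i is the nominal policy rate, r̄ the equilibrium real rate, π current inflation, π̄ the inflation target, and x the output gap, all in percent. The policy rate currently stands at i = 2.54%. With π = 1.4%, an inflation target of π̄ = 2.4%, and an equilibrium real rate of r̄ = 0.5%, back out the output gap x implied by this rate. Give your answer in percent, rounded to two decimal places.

0.5 x = 2.54 − 0.5 − 1.4 − 0.5 × (1.4 − 2.4) = 1.14
x = 1.14 / 0.5 = 2.28

2.28%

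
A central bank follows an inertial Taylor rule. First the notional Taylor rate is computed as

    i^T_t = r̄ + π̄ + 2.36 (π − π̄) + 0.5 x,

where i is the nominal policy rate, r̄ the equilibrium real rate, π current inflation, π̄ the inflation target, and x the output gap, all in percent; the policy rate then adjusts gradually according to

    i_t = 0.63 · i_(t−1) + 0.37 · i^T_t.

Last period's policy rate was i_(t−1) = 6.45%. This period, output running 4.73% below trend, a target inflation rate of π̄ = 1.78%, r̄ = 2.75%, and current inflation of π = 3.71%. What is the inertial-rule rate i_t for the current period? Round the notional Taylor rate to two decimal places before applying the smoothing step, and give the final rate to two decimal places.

6.55%

Output 4.73% below potential → x = -4.73.
i^T_t = 2.75 + 1.78 + 2.36 × (3.71 − 1.78) + 0.5 × (-4.73)
   = 2.75 + 1.78 + 4.5548 − 2.365 = 6.72
i_t = 0.63 × 6.45 + 0.37 × 6.72 = 4.0635 + 2.4864 = 6.55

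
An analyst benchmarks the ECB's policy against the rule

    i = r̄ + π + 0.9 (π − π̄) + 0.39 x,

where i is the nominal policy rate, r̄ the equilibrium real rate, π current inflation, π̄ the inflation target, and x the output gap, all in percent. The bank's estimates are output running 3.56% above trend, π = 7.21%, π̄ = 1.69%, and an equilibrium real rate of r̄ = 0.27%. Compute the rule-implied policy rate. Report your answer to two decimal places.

Output 3.56% above potential → x = 3.56.
i = 0.27 + 7.21 + 0.9 × (7.21 − 1.69) + 0.39 × 3.56
   = 0.27 + 7.21 + 4.968 + 1.3884 = 13.84

13.84%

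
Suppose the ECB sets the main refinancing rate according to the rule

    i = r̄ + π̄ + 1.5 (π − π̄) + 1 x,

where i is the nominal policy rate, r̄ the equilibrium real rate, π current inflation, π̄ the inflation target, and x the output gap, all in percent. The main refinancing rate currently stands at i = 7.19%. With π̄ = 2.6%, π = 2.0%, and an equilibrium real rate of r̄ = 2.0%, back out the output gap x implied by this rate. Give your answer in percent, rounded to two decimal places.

3.49%

1 x = 7.19 − 2.0 − 2.6 − 1.5 × (2.0 − 2.6) = 3.49
x = 3.49 / 1 = 3.49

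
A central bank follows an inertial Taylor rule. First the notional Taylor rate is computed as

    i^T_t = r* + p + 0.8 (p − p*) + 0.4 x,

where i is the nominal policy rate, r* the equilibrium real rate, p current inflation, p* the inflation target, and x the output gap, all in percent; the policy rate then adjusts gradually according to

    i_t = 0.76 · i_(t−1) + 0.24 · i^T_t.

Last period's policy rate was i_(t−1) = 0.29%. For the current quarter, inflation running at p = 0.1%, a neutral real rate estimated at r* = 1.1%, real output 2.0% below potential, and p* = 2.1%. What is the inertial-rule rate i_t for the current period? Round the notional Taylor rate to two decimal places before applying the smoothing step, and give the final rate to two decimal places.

Output 2.0% below potential → x = -2.0.
i^T_t = 1.1 + 0.1 + 0.8 × (0.1 − 2.1) + 0.4 × (-2.0)
   = 1.1 + 0.1 − 1.6 − 0.8 = -1.20
i_t = 0.76 × 0.29 + 0.24 × (-1.20) = 0.2204 − 0.288 = -0.07

-0.07%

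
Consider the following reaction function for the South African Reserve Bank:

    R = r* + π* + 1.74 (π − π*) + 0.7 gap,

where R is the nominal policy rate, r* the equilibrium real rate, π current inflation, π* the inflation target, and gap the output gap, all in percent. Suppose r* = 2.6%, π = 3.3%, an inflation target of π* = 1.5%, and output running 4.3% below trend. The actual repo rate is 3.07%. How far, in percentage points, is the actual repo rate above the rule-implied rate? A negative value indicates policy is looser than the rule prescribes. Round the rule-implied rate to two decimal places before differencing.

-1.15 pp

Output 4.3% below potential → gap = -4.3.
R = 2.6 + 1.5 + 1.74 × (3.3 − 1.5) + 0.7 × (-4.3)
   = 2.6 + 1.5 + 3.132 − 3.01 = 4.22
Deviation = 3.07 − 4.22 = -1.15 pp.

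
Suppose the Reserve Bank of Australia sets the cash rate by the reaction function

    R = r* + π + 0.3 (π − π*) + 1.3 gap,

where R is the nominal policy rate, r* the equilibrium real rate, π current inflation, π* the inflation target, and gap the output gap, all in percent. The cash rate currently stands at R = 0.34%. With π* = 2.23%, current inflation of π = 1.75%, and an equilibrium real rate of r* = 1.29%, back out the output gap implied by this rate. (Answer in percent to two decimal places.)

-1.97%

1.3 gap = 0.34 − 1.29 − 1.75 − 0.3 × (1.75 − 2.23) = -2.556
gap = -2.556 / 1.3 = -1.97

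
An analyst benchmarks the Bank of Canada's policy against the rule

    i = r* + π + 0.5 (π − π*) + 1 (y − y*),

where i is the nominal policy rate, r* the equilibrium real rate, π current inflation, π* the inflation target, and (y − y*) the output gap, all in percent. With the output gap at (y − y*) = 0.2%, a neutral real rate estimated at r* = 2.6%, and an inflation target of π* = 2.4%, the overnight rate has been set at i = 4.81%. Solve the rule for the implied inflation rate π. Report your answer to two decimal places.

Collecting π: i = r* + (1 + 0.5) π − 0.5 π* + 1 (y − y*)
1.5 π = 4.81 − 2.6 + 0.5 × 2.4 − 1 × 0.2 = 3.21
π = 3.21 / 1.5 = 2.14

2.14%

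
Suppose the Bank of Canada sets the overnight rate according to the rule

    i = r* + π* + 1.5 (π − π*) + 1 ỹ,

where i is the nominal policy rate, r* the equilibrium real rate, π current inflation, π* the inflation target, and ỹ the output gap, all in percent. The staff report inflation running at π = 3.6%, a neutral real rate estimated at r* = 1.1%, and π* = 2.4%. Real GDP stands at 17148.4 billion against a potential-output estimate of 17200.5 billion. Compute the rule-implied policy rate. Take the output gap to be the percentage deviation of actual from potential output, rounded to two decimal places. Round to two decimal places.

Output gap = 100 × (17148.4 − 17200.5) / 17200.5 = -0.30%.
i = 1.10 + 2.40 + 1.5 × (3.60 − 2.40) + 1 × (-0.30)
   = 1.10 + 2.4 + 1.8 − 0.3 = 5.00

5.00%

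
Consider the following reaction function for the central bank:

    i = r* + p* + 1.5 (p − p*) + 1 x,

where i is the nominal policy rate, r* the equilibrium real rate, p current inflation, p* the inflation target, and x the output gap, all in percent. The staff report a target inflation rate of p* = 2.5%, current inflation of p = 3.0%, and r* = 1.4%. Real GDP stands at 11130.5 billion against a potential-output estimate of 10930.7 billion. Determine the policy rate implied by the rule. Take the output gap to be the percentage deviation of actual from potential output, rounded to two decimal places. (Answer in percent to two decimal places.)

6.48%

Output gap = 100 × (11130.5 − 10930.7) / 10930.7 = 1.83%.
i = 1.40 + 2.50 + 1.5 × (3.00 − 2.50) + 1 × 1.83
   = 1.40 + 2.5 + 0.75 + 1.83 = 6.48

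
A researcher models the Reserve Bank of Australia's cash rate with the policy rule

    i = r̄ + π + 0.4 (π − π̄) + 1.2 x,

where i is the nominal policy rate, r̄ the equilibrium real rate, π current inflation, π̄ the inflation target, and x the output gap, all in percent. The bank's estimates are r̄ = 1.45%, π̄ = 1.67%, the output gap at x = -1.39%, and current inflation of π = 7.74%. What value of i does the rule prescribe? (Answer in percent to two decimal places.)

9.95%

i = 1.45 + 7.74 + 0.4 × (7.74 − 1.67) + 1.2 × (-1.39)
   = 1.45 + 7.74 + 2.428 − 1.668 = 9.95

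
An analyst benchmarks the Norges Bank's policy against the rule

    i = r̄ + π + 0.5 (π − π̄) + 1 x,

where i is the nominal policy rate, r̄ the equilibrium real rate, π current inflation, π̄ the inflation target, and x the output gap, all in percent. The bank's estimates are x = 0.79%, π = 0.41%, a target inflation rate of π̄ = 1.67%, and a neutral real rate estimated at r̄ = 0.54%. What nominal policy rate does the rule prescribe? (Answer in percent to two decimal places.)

i = 0.54 + 0.41 + 0.5 × (0.41 − 1.67) + 1 × 0.79
   = 0.54 + 0.41 − 0.63 + 0.79 = 1.11

1.11%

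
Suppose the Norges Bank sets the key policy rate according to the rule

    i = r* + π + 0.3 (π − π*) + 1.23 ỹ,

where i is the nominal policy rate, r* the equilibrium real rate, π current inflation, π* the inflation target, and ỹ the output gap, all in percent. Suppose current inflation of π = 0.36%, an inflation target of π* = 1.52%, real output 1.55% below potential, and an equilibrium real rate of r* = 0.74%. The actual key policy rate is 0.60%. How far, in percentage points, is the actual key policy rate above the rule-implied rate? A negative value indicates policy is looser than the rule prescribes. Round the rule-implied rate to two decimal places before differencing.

1.75 pp

Output 1.55% below potential → ỹ = -1.55.
i = 0.74 + 0.36 + 0.3 × (0.36 − 1.52) + 1.23 × (-1.55)
   = 0.74 + 0.36 − 0.348 − 1.9065 = -1.15
Deviation = 0.60 − (-1.15) = 1.75 pp.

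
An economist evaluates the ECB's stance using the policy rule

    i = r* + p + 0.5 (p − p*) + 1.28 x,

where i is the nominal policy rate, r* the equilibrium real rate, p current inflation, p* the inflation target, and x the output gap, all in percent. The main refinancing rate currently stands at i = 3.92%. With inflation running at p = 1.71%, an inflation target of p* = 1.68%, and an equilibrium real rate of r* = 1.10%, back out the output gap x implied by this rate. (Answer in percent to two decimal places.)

0.86%

1.28 x = 3.92 − 1.10 − 1.71 − 0.5 × (1.71 − 1.68) = 1.095
x = 1.095 / 1.28 = 0.86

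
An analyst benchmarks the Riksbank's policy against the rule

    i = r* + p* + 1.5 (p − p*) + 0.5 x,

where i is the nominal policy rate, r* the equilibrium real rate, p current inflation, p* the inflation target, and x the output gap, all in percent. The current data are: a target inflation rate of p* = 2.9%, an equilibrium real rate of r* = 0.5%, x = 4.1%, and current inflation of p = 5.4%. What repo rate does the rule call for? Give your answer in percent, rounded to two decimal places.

i = 0.5 + 2.9 + 1.5 × (5.4 − 2.9) + 0.5 × 4.1
   = 0.5 + 2.9 + 3.75 + 2.05 = 9.20

9.20%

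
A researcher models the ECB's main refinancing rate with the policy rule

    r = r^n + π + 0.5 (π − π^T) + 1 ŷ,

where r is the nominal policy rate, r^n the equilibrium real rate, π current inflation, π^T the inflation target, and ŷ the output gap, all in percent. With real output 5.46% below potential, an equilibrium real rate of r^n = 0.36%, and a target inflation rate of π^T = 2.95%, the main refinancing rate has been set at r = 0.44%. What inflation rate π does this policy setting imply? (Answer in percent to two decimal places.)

Output 5.46% below potential → ŷ = -5.46.
Collecting π: r = r^n + (1 + 0.5) π − 0.5 π^T + 1 ŷ
1.5 π = 0.44 − 0.36 + 0.5 × 2.95 − 1 × (-5.46) = 7.015
π = 7.015 / 1.5 = 4.68

4.68%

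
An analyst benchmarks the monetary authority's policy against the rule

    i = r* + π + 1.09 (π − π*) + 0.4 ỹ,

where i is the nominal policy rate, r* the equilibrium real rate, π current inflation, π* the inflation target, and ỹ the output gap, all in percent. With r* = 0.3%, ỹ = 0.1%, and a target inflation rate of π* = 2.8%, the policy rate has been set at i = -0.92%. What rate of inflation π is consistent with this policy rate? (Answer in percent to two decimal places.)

0.86%

Collecting π: i = r* + (1 + 1.09) π − 1.09 π* + 0.4 ỹ
2.09 π = -0.92 − 0.3 + 1.09 × 2.8 − 0.4 × 0.1 = 1.792
π = 1.792 / 2.09 = 0.86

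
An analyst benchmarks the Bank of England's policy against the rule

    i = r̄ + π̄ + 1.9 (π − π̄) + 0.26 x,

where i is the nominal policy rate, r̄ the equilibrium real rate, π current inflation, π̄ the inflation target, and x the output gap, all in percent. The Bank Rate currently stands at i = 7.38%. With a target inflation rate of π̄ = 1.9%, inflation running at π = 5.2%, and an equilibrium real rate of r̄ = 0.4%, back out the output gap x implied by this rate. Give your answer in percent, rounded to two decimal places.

-4.58%

0.26 x = 7.38 − 0.4 − 1.9 − 1.9 × (5.2 − 1.9) = -1.19
x = -1.19 / 0.26 = -4.58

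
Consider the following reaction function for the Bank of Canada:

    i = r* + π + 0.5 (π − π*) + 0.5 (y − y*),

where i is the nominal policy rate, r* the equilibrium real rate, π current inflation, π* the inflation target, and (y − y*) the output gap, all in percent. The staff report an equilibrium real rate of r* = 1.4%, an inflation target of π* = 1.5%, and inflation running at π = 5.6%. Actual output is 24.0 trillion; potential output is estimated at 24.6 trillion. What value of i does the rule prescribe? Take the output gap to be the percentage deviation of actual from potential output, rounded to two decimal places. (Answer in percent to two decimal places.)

7.83%

Output gap = 100 × (24.0 − 24.6) / 24.6 = -2.44%.
i = 1.40 + 5.60 + 0.5 × (5.60 − 1.50) + 0.5 × (-2.44)
   = 1.40 + 5.6 + 2.05 − 1.22 = 7.83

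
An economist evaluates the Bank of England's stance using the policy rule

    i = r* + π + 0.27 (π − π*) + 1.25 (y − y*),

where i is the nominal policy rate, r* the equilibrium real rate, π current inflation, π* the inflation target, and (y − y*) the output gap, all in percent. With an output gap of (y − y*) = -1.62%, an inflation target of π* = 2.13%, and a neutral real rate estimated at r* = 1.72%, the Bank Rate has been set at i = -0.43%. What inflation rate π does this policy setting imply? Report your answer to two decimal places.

Collecting π: i = r* + (1 + 0.27) π − 0.27 π* + 1.25 (y − y*)
1.27 π = -0.43 − 1.72 + 0.27 × 2.13 − 1.25 × (-1.62) = 0.4501
π = 0.4501 / 1.27 = 0.35

0.35%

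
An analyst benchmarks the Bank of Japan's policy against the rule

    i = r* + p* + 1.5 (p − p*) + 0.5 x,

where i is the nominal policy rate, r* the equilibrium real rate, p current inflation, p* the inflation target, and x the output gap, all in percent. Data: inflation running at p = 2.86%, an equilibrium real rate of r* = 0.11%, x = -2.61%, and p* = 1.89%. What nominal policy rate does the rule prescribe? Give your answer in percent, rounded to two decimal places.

i = 0.11 + 1.89 + 1.5 × (2.86 − 1.89) + 0.5 × (-2.61)
   = 0.11 + 1.89 + 1.455 − 1.305 = 2.15

2.15%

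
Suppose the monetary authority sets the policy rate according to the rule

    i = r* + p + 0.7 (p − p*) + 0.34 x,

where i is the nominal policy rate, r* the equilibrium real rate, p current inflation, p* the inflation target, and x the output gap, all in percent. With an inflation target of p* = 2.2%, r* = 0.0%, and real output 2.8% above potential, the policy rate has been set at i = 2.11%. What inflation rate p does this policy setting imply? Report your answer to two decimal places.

Output 2.8% above potential → x = 2.8.
Collecting p: i = r* + (1 + 0.7) p − 0.7 p* + 0.34 x
1.7 p = 2.11 − 0.0 + 0.7 × 2.2 − 0.34 × 2.8 = 2.698
p = 2.698 / 1.7 = 1.59

1.59%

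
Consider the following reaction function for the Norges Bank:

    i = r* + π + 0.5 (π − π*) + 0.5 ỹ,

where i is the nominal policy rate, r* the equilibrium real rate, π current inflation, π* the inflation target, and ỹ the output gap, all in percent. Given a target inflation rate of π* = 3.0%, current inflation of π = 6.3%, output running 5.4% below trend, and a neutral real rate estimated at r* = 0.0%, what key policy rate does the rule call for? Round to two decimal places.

5.25%

Output 5.4% below potential → ỹ = -5.4.
i = 0.0 + 6.3 + 0.5 × (6.3 − 3.0) + 0.5 × (-5.4)
   = 0.0 + 6.3 + 1.65 − 2.7 = 5.25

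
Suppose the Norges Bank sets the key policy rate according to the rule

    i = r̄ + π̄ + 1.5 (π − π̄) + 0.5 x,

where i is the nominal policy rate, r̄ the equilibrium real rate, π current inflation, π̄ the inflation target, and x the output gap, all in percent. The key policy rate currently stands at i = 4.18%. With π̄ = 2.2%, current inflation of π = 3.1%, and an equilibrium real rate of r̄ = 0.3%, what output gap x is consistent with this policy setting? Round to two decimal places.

0.5 x = 4.18 − 0.3 − 2.2 − 1.5 × (3.1 − 2.2) = 0.33
x = 0.33 / 0.5 = 0.66

0.66%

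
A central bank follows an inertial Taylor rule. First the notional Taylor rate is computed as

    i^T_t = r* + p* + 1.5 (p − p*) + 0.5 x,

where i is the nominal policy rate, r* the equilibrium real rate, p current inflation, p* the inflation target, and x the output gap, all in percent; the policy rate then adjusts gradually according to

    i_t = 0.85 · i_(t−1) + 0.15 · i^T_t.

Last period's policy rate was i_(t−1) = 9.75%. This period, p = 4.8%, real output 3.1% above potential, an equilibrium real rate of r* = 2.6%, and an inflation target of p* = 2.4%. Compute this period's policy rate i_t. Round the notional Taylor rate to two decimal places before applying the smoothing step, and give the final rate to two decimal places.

9.81%

Output 3.1% above potential → x = 3.1.
i^T_t = 2.6 + 2.4 + 1.5 × (4.8 − 2.4) + 0.5 × 3.1
   = 2.6 + 2.4 + 3.6 + 1.55 = 10.15
i_t = 0.85 × 9.75 + 0.15 × 10.15 = 8.2875 + 1.5225 = 9.81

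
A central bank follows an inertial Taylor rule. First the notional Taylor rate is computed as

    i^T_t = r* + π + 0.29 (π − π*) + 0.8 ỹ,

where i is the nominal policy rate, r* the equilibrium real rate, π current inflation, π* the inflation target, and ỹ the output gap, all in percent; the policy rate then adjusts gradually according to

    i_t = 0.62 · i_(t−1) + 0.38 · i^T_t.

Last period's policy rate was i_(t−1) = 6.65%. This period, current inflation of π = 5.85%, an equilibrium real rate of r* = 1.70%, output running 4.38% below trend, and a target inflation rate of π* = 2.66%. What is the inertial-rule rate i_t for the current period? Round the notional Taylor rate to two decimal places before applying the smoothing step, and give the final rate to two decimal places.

6.01%

Output 4.38% below potential → ỹ = -4.38.
i^T_t = 1.70 + 5.85 + 0.29 × (5.85 − 2.66) + 0.8 × (-4.38)
   = 1.70 + 5.85 + 0.9251 − 3.504 = 4.97
i_t = 0.62 × 6.65 + 0.38 × 4.97 = 4.123 + 1.8886 = 6.01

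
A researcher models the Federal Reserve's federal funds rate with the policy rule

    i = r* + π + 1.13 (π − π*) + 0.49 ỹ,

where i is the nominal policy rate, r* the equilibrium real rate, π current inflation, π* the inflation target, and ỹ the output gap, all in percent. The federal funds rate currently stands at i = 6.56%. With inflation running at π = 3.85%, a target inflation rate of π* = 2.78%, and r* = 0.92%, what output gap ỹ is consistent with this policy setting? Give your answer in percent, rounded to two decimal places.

0.49 ỹ = 6.56 − 0.92 − 3.85 − 1.13 × (3.85 − 2.78) = 0.5809
ỹ = 0.5809 / 0.49 = 1.19

1.19%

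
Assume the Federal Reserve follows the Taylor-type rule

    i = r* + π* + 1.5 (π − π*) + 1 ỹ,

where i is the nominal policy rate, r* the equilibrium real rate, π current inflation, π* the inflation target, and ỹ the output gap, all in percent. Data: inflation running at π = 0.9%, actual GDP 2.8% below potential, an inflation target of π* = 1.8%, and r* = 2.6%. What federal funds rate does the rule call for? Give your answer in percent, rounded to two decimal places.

0.25%

Output 2.8% below potential → ỹ = -2.8.
i = 2.6 + 1.8 + 1.5 × (0.9 − 1.8) + 1 × (-2.8)
   = 2.6 + 1.8 − 1.35 − 2.8 = 0.25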